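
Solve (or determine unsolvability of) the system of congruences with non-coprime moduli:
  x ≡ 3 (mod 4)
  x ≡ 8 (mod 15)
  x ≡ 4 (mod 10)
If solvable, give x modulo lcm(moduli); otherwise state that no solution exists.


Moduli 4, 15, 10 are not pairwise coprime, so CRT works modulo lcm(m_i) when all pairwise compatibility conditions hold.
Pairwise compatibility: gcd(m_i, m_j) must divide a_i - a_j for every pair.
Merge one congruence at a time:
  Start: x ≡ 3 (mod 4).
  Combine with x ≡ 8 (mod 15): gcd(4, 15) = 1; 8 - 3 = 5, which IS divisible by 1, so compatible.
    Write x = 3 + 4·t and substitute into x ≡ 8 (mod 15): 4·t ≡ 8 − 3 = 5 (mod 15).
    The inverse of 4 mod 15 is 4 (since 4·4 = 16 = 1·15 + 1), so t ≡ 4·5 = 20 ≡ 5 (mod 15).
    Then x = 3 + 4·5 = 23, valid modulo lcm(4, 15) = 60: x ≡ 23 (mod 60).
  Combine with x ≡ 4 (mod 10): gcd(60, 10) = 10, and 4 - 23 = -19 is NOT divisible by 10.
    ⇒ system is inconsistent (no integer solution).

No solution (the system is inconsistent).


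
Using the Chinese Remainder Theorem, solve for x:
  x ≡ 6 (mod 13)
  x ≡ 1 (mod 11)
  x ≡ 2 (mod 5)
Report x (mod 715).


Moduli 13, 11, 5 are pairwise coprime; by CRT there is a unique solution modulo M = 13 · 11 · 5 = 715.
Solve pairwise, accumulating the modulus:
  Start with x ≡ 6 (mod 13).
  Combine with x ≡ 1 (mod 11): since gcd(13, 11) = 1, we get a unique residue mod 143.
    Write x = 6 + 13·t and substitute into x ≡ 1 (mod 11): 13·t ≡ 1 − 6 = -5 (mod 11).
    Reduce coefficients mod 11: 2·t ≡ 6 (mod 11).
    The inverse of 2 mod 11 is 6 (since 2·6 = 12 = 1·11 + 1), so t ≡ 6·6 = 36 ≡ 3 (mod 11).
    Then x = 6 + 13·3 = 45, valid modulo lcm(13, 11) = 143: x ≡ 45 (mod 143).
  Combine with x ≡ 2 (mod 5): since gcd(143, 5) = 1, we get a unique residue mod 715.
    Write x = 45 + 143·t and substitute into x ≡ 2 (mod 5): 143·t ≡ 2 − 45 = -43 (mod 5).
    Reduce coefficients mod 5: 3·t ≡ 2 (mod 5).
    The inverse of 3 mod 5 is 2 (since 3·2 = 6 = 1·5 + 1), so t ≡ 2·2 = 4 ≡ 4 (mod 5).
    Then x = 45 + 143·4 = 617, valid modulo lcm(143, 5) = 715: x ≡ 617 (mod 715).
Verify: 617 mod 13 = 6 ✓, 617 mod 11 = 1 ✓, 617 mod 5 = 2 ✓.

x ≡ 617 (mod 715).


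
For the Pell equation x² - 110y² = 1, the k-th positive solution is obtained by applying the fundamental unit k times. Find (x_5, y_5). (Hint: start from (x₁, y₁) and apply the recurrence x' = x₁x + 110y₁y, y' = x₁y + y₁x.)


Step 1: Find the fundamental solution (x₁, y₁) of x² - 110y² = 1.
  Expand √110 as a continued fraction. a₀ = ⌊√110⌋ = 10; iterate m_{k+1} = d_k·a_k − m_k, d_{k+1} = (110 − m_{k+1}²)/d_k, a_{k+1} = ⌊(a₀ + m_{k+1})/d_{k+1}⌋ (starting m₀ = 0, d₀ = 1), with convergents p_k = a_k·p_{k-1} + p_{k-2}, q_k = a_k·q_{k-1} + q_{k-2} (p₋₁ = 1, q₋₁ = 0):
  k = 0: a₀ = 10; p₀/q₀ = 10/1; p₀² − 110·q₀² = 100 − 110 = -10.
  k = 1: m = 10, d = 10, a = ⌊(10 + 10)/10⌋ = 2; p/q = (2·10 + 1)/(2·1 + 0) = 21/2; p² − 110·q² = 441 − 440 = 1.
  The first convergent with p² − 110·q² = 1 gives the fundamental solution (x₁, y₁) = (21, 2).
Step 2: Apply the recurrence (x_{n+1}, y_{n+1}) = (x₁x_n + 110y₁y_n, x₁y_n + y₁x_n) repeatedly.
  From (x_1, y_1) = (21, 2): x_2 = 21·21 + 110·2·2 = 881; y_2 = 21·2 + 2·21 = 84.
  From (x_2, y_2) = (881, 84): x_3 = 21·881 + 110·2·84 = 36981; y_3 = 21·84 + 2·881 = 3526.
  From (x_3, y_3) = (36981, 3526): x_4 = 21·36981 + 110·2·3526 = 1552321; y_4 = 21·3526 + 2·36981 = 148008.
  From (x_4, y_4) = (1552321, 148008): x_5 = 21·1552321 + 110·2·148008 = 65160501; y_5 = 21·148008 + 2·1552321 = 6212810.
Step 3: Verify x_5² - 110·y_5² = 4245890890571001 - 4245890890571000 = 1 (should be 1). ✓

(x_1, y_1) = (21, 2); (x_5, y_5) = (65160501, 6212810).


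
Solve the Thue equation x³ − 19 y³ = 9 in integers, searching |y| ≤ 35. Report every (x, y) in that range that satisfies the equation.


The equation is x³ - 19y³ = 9. For fixed y, x³ = 19·y³ + 9, so a solution requires the RHS to be a perfect cube.
Strategy: iterate y from -35 to 35, compute RHS = 19·y³ + 9, and check whether it is a (positive or negative) perfect cube.
Check small values of y:
  y = 0: RHS = 9 is not a perfect cube.
  y = 1: RHS = 28 is not a perfect cube.
  y = -1: RHS = -10 is not a perfect cube.
  y = 2: RHS = 161 is not a perfect cube.
  y = -2: RHS = -143 is not a perfect cube.
  y = 3: RHS = 522 is not a perfect cube.
  y = -3: RHS = -504 is not a perfect cube.
Continuing the search up to |y| = 35 finds no solutions either.
No (x, y) in the scanned range satisfies the equation.

No integer solutions with |y| ≤ 35.


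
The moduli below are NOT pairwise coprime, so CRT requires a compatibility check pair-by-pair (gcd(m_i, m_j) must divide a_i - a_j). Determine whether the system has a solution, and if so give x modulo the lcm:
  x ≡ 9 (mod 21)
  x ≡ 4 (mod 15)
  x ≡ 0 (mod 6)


Moduli 21, 15, 6 are not pairwise coprime, so CRT works modulo lcm(m_i) when all pairwise compatibility conditions hold.
Pairwise compatibility: gcd(m_i, m_j) must divide a_i - a_j for every pair.
Merge one congruence at a time:
  Start: x ≡ 9 (mod 21).
  Combine with x ≡ 4 (mod 15): gcd(21, 15) = 3, and 4 - 9 = -5 is NOT divisible by 3.
    ⇒ system is inconsistent (no integer solution).

No solution (the system is inconsistent).


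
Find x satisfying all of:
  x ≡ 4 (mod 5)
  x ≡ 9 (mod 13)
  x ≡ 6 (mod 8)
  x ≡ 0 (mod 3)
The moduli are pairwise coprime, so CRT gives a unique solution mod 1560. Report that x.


Product of moduli M = 5 · 13 · 8 · 3 = 1560.
Merge one congruence at a time:
  Start: x ≡ 4 (mod 5).
  Combine with x ≡ 9 (mod 13); new modulus lcm = 65.
    Write x = 4 + 5·t and substitute into x ≡ 9 (mod 13): 5·t ≡ 9 − 4 = 5 (mod 13).
    The inverse of 5 mod 13 is 8 (since 5·8 = 40 = 3·13 + 1), so t ≡ 8·5 = 40 ≡ 1 (mod 13).
    Then x = 4 + 5·1 = 9, valid modulo lcm(5, 13) = 65: x ≡ 9 (mod 65).
  Combine with x ≡ 6 (mod 8); new modulus lcm = 520.
    Write x = 9 + 65·t and substitute into x ≡ 6 (mod 8): 65·t ≡ 6 − 9 = -3 (mod 8).
    Reduce coefficients mod 8: 1·t ≡ 5 (mod 8).
    So t ≡ 5 (mod 8).
    Then x = 9 + 65·5 = 334, valid modulo lcm(65, 8) = 520: x ≡ 334 (mod 520).
  Combine with x ≡ 0 (mod 3); new modulus lcm = 1560.
    Write x = 334 + 520·t and substitute into x ≡ 0 (mod 3): 520·t ≡ 0 − 334 = -334 (mod 3).
    Reduce coefficients mod 3: 1·t ≡ 2 (mod 3).
    So t ≡ 2 (mod 3).
    Then x = 334 + 520·2 = 1374, valid modulo lcm(520, 3) = 1560: x ≡ 1374 (mod 1560).
Verify against each original: 1374 mod 5 = 4, 1374 mod 13 = 9, 1374 mod 8 = 6, 1374 mod 3 = 0.

x ≡ 1374 (mod 1560).


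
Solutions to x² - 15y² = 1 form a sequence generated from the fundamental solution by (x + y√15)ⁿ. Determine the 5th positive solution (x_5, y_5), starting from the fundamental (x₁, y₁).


Step 1: Find the fundamental solution (x₁, y₁) of x² - 15y² = 1.
  Expand √15 as a continued fraction. a₀ = ⌊√15⌋ = 3; iterate m_{k+1} = d_k·a_k − m_k, d_{k+1} = (15 − m_{k+1}²)/d_k, a_{k+1} = ⌊(a₀ + m_{k+1})/d_{k+1}⌋ (starting m₀ = 0, d₀ = 1), with convergents p_k = a_k·p_{k-1} + p_{k-2}, q_k = a_k·q_{k-1} + q_{k-2} (p₋₁ = 1, q₋₁ = 0):
  k = 0: a₀ = 3; p₀/q₀ = 3/1; p₀² − 15·q₀² = 9 − 15 = -6.
  k = 1: m = 3, d = 6, a = ⌊(3 + 3)/6⌋ = 1; p/q = (1·3 + 1)/(1·1 + 0) = 4/1; p² − 15·q² = 16 − 15 = 1.
  The first convergent with p² − 15·q² = 1 gives the fundamental solution (x₁, y₁) = (4, 1).
Step 2: Apply the recurrence (x_{n+1}, y_{n+1}) = (x₁x_n + 15y₁y_n, x₁y_n + y₁x_n) repeatedly.
  From (x_1, y_1) = (4, 1): x_2 = 4·4 + 15·1·1 = 31; y_2 = 4·1 + 1·4 = 8.
  From (x_2, y_2) = (31, 8): x_3 = 4·31 + 15·1·8 = 244; y_3 = 4·8 + 1·31 = 63.
  From (x_3, y_3) = (244, 63): x_4 = 4·244 + 15·1·63 = 1921; y_4 = 4·63 + 1·244 = 496.
  From (x_4, y_4) = (1921, 496): x_5 = 4·1921 + 15·1·496 = 15124; y_5 = 4·496 + 1·1921 = 3905.
Step 3: Verify x_5² - 15·y_5² = 228735376 - 228735375 = 1 (should be 1). ✓

(x_1, y_1) = (4, 1); (x_5, y_5) = (15124, 3905).


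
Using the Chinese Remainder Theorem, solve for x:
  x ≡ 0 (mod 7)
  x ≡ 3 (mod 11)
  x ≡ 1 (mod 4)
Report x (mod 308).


Moduli 7, 11, 4 are pairwise coprime; by CRT there is a unique solution modulo M = 7 · 11 · 4 = 308.
Solve pairwise, accumulating the modulus:
  Start with x ≡ 0 (mod 7).
  Combine with x ≡ 3 (mod 11): since gcd(7, 11) = 1, we get a unique residue mod 77.
    Write x = 0 + 7·t and substitute into x ≡ 3 (mod 11): 7·t ≡ 3 − 0 = 3 (mod 11).
    The inverse of 7 mod 11 is 8 (since 7·8 = 56 = 5·11 + 1), so t ≡ 8·3 = 24 ≡ 2 (mod 11).
    Then x = 0 + 7·2 = 14, valid modulo lcm(7, 11) = 77: x ≡ 14 (mod 77).
  Combine with x ≡ 1 (mod 4): since gcd(77, 4) = 1, we get a unique residue mod 308.
    Write x = 14 + 77·t and substitute into x ≡ 1 (mod 4): 77·t ≡ 1 − 14 = -13 (mod 4).
    Reduce coefficients mod 4: 1·t ≡ 3 (mod 4).
    So t ≡ 3 (mod 4).
    Then x = 14 + 77·3 = 245, valid modulo lcm(77, 4) = 308: x ≡ 245 (mod 308).
Verify: 245 mod 7 = 0 ✓, 245 mod 11 = 3 ✓, 245 mod 4 = 1 ✓.

x ≡ 245 (mod 308).


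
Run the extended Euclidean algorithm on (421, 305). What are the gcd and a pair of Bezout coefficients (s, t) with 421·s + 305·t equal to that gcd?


Euclidean algorithm on (421, 305) — divide until remainder is 0:
  421 = 1 · 305 + 116
  305 = 2 · 116 + 73
  116 = 1 · 73 + 43
  73 = 1 · 43 + 30
  43 = 1 · 30 + 13
  30 = 2 · 13 + 4
  13 = 3 · 4 + 1
  4 = 4 · 1 + 0
gcd(421, 305) = 1.
Track Bezout coefficients alongside the remainders: start with r₀ = 421 = a·1 + b·0 (s = 1, t = 0) and r₁ = 305 = a·0 + b·1 (s = 0, t = 1); each new remainder r_{k+1} = r_{k-1} − q_k·r_k inherits s_{k+1} = s_{k-1} − q_k·s_k, t_{k+1} = t_{k-1} − q_k·t_k, so r_k = a·s_k + b·t_k at every step:
  q = 1: r = 116, s = 1 − 1·0 = 1, t = 0 − 1·1 = -1  (check: 421·1 + 305·(-1) = 116)
  q = 2: r = 73, s = 0 − 2·1 = -2, t = 1 − 2·(-1) = 3  (check: 421·(-2) + 305·3 = 73)
  q = 1: r = 43, s = 1 − 1·(-2) = 3, t = -1 − 1·3 = -4  (check: 421·3 + 305·(-4) = 43)
  q = 1: r = 30, s = -2 − 1·3 = -5, t = 3 − 1·(-4) = 7  (check: 421·(-5) + 305·7 = 30)
  q = 1: r = 13, s = 3 − 1·(-5) = 8, t = -4 − 1·7 = -11  (check: 421·8 + 305·(-11) = 13)
  q = 2: r = 4, s = -5 − 2·8 = -21, t = 7 − 2·(-11) = 29  (check: 421·(-21) + 305·29 = 4)
  q = 3: r = 1, s = 8 − 3·(-21) = 71, t = -11 − 3·29 = -98  (check: 421·71 + 305·(-98) = 1)
The row with r = 1 (the gcd) gives the Bezout coefficients s = 71, t = -98.
Result: 421 · (71) + 305 · (-98) = 1.

gcd(421, 305) = 1; s = 71, t = -98 (check: 421·71 + 305·(-98) = 1).


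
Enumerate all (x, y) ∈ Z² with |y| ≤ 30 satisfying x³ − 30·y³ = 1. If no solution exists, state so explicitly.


The equation is x³ - 30y³ = 1. For fixed y, x³ = 30·y³ + 1, so a solution requires the RHS to be a perfect cube.
Strategy: iterate y from -30 to 30, compute RHS = 30·y³ + 1, and check whether it is a (positive or negative) perfect cube.
Check small values of y:
  y = 0: RHS = 1 = (1)³ ⇒ x = 1 works.
  y = 1: RHS = 31 is not a perfect cube.
  y = -1: RHS = -29 is not a perfect cube.
  y = 2: RHS = 241 is not a perfect cube.
  y = -2: RHS = -239 is not a perfect cube.
  y = 3: RHS = 811 is not a perfect cube.
  y = -3: RHS = -809 is not a perfect cube.
Continuing the search up to |y| = 30 finds no further solutions beyond those listed.
Collected solutions: (1, 0).

Solutions (with |y| ≤ 30): (1, 0).


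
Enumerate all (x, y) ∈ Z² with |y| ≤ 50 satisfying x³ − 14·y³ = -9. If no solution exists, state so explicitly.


The equation is x³ - 14y³ = -9. For fixed y, x³ = 14·y³ − 9, so a solution requires the RHS to be a perfect cube.
Strategy: iterate y from -50 to 50, compute RHS = 14·y³ − 9, and check whether it is a (positive or negative) perfect cube.
Check small values of y:
  y = 0: RHS = -9 is not a perfect cube.
  y = 1: RHS = 5 is not a perfect cube.
  y = -1: RHS = -23 is not a perfect cube.
  y = 2: RHS = 103 is not a perfect cube.
  y = -2: RHS = -121 is not a perfect cube.
  y = 3: RHS = 369 is not a perfect cube.
  y = -3: RHS = -387 is not a perfect cube.
Continuing the search up to |y| = 50 finds no solutions either.
No (x, y) in the scanned range satisfies the equation.

No integer solutions with |y| ≤ 50.


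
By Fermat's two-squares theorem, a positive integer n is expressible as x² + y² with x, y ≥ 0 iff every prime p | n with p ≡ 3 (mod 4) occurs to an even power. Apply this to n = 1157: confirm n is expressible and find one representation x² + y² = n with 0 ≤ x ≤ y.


Step 1: Factor n = 1157 = 13 · 89.
Step 2: Check the mod-4 condition on each prime factor: 13 ≡ 1 (mod 4), exponent 1; 89 ≡ 1 (mod 4), exponent 1.
All primes ≡ 3 (mod 4) appear to even exponent (or don't appear), so by the two-squares theorem n IS expressible as a sum of two squares.
Step 3: Build a representation. Here n = 13 · 89 is a product of primes ≡ 1 (mod 4). Each prime p ≡ 1 (mod 4) is itself a sum of two squares; find a² by testing p − a² for a perfect square:
  13: 13 − 1² = 12, 13 − 2² = 9 = 3² ⇒ 13 = 2² + 3².
  89: 89 − 1² = 88, 89 − 2² = 85, 89 − 3² = 80, 89 − 4² = 73, 89 − 5² = 64 = 8² ⇒ 89 = 5² + 8².
  Combine using the Brahmagupta–Fibonacci identity (a² + b²)(c² + d²) = (ac − bd)² + (ad + bc)² = (ac + bd)² + (ad − bc)²:
  13 · 89 = 1157: from (2² + 3²)(5² + 8²), take (2·5 − 3·8, 2·8 + 3·5) = (10 − 24, 16 + 15) = (-14, 31); dropping signs (only squares matter) gives (14, 31); check 14² + 31² = 196 + 961 = 1157 ✓.
Step 4: Order so x ≤ y and verify: 14² + 31² = 196 + 961 = 1157 = n. ✓

n = 1157 = 14² + 31² (one valid representation with x ≤ y).


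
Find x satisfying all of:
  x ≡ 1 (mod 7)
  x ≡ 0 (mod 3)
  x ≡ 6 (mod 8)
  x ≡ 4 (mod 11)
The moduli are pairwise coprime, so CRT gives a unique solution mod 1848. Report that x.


Product of moduli M = 7 · 3 · 8 · 11 = 1848.
Merge one congruence at a time:
  Start: x ≡ 1 (mod 7).
  Combine with x ≡ 0 (mod 3); new modulus lcm = 21.
    Write x = 1 + 7·t and substitute into x ≡ 0 (mod 3): 7·t ≡ 0 − 1 = -1 (mod 3).
    Reduce coefficients mod 3: 1·t ≡ 2 (mod 3).
    So t ≡ 2 (mod 3).
    Then x = 1 + 7·2 = 15, valid modulo lcm(7, 3) = 21: x ≡ 15 (mod 21).
  Combine with x ≡ 6 (mod 8); new modulus lcm = 168.
    Write x = 15 + 21·t and substitute into x ≡ 6 (mod 8): 21·t ≡ 6 − 15 = -9 (mod 8).
    Reduce coefficients mod 8: 5·t ≡ 7 (mod 8).
    The inverse of 5 mod 8 is 5 (since 5·5 = 25 = 3·8 + 1), so t ≡ 5·7 = 35 ≡ 3 (mod 8).
    Then x = 15 + 21·3 = 78, valid modulo lcm(21, 8) = 168: x ≡ 78 (mod 168).
  Combine with x ≡ 4 (mod 11); new modulus lcm = 1848.
    Write x = 78 + 168·t and substitute into x ≡ 4 (mod 11): 168·t ≡ 4 − 78 = -74 (mod 11).
    Reduce coefficients mod 11: 3·t ≡ 3 (mod 11).
    The inverse of 3 mod 11 is 4 (since 3·4 = 12 = 1·11 + 1), so t ≡ 4·3 = 12 ≡ 1 (mod 11).
    Then x = 78 + 168·1 = 246, valid modulo lcm(168, 11) = 1848: x ≡ 246 (mod 1848).
Verify against each original: 246 mod 7 = 1, 246 mod 3 = 0, 246 mod 8 = 6, 246 mod 11 = 4.

x ≡ 246 (mod 1848).


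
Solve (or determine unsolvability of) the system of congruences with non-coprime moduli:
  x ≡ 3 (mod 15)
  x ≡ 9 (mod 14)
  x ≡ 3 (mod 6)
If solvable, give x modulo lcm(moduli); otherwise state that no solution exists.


Moduli 15, 14, 6 are not pairwise coprime, so CRT works modulo lcm(m_i) when all pairwise compatibility conditions hold.
Pairwise compatibility: gcd(m_i, m_j) must divide a_i - a_j for every pair.
Merge one congruence at a time:
  Start: x ≡ 3 (mod 15).
  Combine with x ≡ 9 (mod 14): gcd(15, 14) = 1; 9 - 3 = 6, which IS divisible by 1, so compatible.
    Write x = 3 + 15·t and substitute into x ≡ 9 (mod 14): 15·t ≡ 9 − 3 = 6 (mod 14).
    Reduce coefficients mod 14: 1·t ≡ 6 (mod 14).
    So t ≡ 6 (mod 14).
    Then x = 3 + 15·6 = 93, valid modulo lcm(15, 14) = 210: x ≡ 93 (mod 210).
  Combine with x ≡ 3 (mod 6): gcd(210, 6) = 6; 3 - 93 = -90, which IS divisible by 6, so compatible.
    Write x = 93 + 210·t and substitute into x ≡ 3 (mod 6): 210·t ≡ 3 − 93 = -90 (mod 6).
    Divide the congruence (and modulus) by g = 6: 35·t ≡ -15 (mod 1).
    Modulo 1 every t works; take t = 0.
    Then x = 93 + 210·0 = 93, valid modulo lcm(210, 6) = 210: x ≡ 93 (mod 210).
Verify: 93 mod 15 = 3, 93 mod 14 = 9, 93 mod 6 = 3.

x ≡ 93 (mod 210).


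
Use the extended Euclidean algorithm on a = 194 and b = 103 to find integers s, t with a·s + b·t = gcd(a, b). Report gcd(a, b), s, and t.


Euclidean algorithm on (194, 103) — divide until remainder is 0:
  194 = 1 · 103 + 91
  103 = 1 · 91 + 12
  91 = 7 · 12 + 7
  12 = 1 · 7 + 5
  7 = 1 · 5 + 2
  5 = 2 · 2 + 1
  2 = 2 · 1 + 0
gcd(194, 103) = 1.
Track Bezout coefficients alongside the remainders: start with r₀ = 194 = a·1 + b·0 (s = 1, t = 0) and r₁ = 103 = a·0 + b·1 (s = 0, t = 1); each new remainder r_{k+1} = r_{k-1} − q_k·r_k inherits s_{k+1} = s_{k-1} − q_k·s_k, t_{k+1} = t_{k-1} − q_k·t_k, so r_k = a·s_k + b·t_k at every step:
  q = 1: r = 91, s = 1 − 1·0 = 1, t = 0 − 1·1 = -1  (check: 194·1 + 103·(-1) = 91)
  q = 1: r = 12, s = 0 − 1·1 = -1, t = 1 − 1·(-1) = 2  (check: 194·(-1) + 103·2 = 12)
  q = 7: r = 7, s = 1 − 7·(-1) = 8, t = -1 − 7·2 = -15  (check: 194·8 + 103·(-15) = 7)
  q = 1: r = 5, s = -1 − 1·8 = -9, t = 2 − 1·(-15) = 17  (check: 194·(-9) + 103·17 = 5)
  q = 1: r = 2, s = 8 − 1·(-9) = 17, t = -15 − 1·17 = -32  (check: 194·17 + 103·(-32) = 2)
  q = 2: r = 1, s = -9 − 2·17 = -43, t = 17 − 2·(-32) = 81  (check: 194·(-43) + 103·81 = 1)
The row with r = 1 (the gcd) gives the Bezout coefficients s = -43, t = 81.
Result: 194 · (-43) + 103 · (81) = 1.

gcd(194, 103) = 1; s = -43, t = 81 (check: 194·(-43) + 103·81 = 1).


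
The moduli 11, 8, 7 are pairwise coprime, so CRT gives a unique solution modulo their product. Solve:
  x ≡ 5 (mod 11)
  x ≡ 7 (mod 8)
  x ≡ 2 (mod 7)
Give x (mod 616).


Moduli 11, 8, 7 are pairwise coprime; by CRT there is a unique solution modulo M = 11 · 8 · 7 = 616.
Solve pairwise, accumulating the modulus:
  Start with x ≡ 5 (mod 11).
  Combine with x ≡ 7 (mod 8): since gcd(11, 8) = 1, we get a unique residue mod 88.
    Write x = 5 + 11·t and substitute into x ≡ 7 (mod 8): 11·t ≡ 7 − 5 = 2 (mod 8).
    Reduce coefficients mod 8: 3·t ≡ 2 (mod 8).
    The inverse of 3 mod 8 is 3 (since 3·3 = 9 = 1·8 + 1), so t ≡ 3·2 = 6 ≡ 6 (mod 8).
    Then x = 5 + 11·6 = 71, valid modulo lcm(11, 8) = 88: x ≡ 71 (mod 88).
  Combine with x ≡ 2 (mod 7): since gcd(88, 7) = 1, we get a unique residue mod 616.
    Write x = 71 + 88·t and substitute into x ≡ 2 (mod 7): 88·t ≡ 2 − 71 = -69 (mod 7).
    Reduce coefficients mod 7: 4·t ≡ 1 (mod 7).
    The inverse of 4 mod 7 is 2 (since 4·2 = 8 = 1·7 + 1), so t ≡ 2·1 = 2 ≡ 2 (mod 7).
    Then x = 71 + 88·2 = 247, valid modulo lcm(88, 7) = 616: x ≡ 247 (mod 616).
Verify: 247 mod 11 = 5 ✓, 247 mod 8 = 7 ✓, 247 mod 7 = 2 ✓.

x ≡ 247 (mod 616).


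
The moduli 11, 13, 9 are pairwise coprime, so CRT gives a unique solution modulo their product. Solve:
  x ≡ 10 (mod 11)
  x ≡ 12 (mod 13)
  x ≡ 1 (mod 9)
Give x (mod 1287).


Moduli 11, 13, 9 are pairwise coprime; by CRT there is a unique solution modulo M = 11 · 13 · 9 = 1287.
Solve pairwise, accumulating the modulus:
  Start with x ≡ 10 (mod 11).
  Combine with x ≡ 12 (mod 13): since gcd(11, 13) = 1, we get a unique residue mod 143.
    Write x = 10 + 11·t and substitute into x ≡ 12 (mod 13): 11·t ≡ 12 − 10 = 2 (mod 13).
    The inverse of 11 mod 13 is 6 (since 11·6 = 66 = 5·13 + 1), so t ≡ 6·2 = 12 ≡ 12 (mod 13).
    Then x = 10 + 11·12 = 142, valid modulo lcm(11, 13) = 143: x ≡ 142 (mod 143).
  Combine with x ≡ 1 (mod 9): since gcd(143, 9) = 1, we get a unique residue mod 1287.
    Write x = 142 + 143·t and substitute into x ≡ 1 (mod 9): 143·t ≡ 1 − 142 = -141 (mod 9).
    Reduce coefficients mod 9: 8·t ≡ 3 (mod 9).
    The inverse of 8 mod 9 is 8 (since 8·8 = 64 = 7·9 + 1), so t ≡ 8·3 = 24 ≡ 6 (mod 9).
    Then x = 142 + 143·6 = 1000, valid modulo lcm(143, 9) = 1287: x ≡ 1000 (mod 1287).
Verify: 1000 mod 11 = 10 ✓, 1000 mod 13 = 12 ✓, 1000 mod 9 = 1 ✓.

x ≡ 1000 (mod 1287).


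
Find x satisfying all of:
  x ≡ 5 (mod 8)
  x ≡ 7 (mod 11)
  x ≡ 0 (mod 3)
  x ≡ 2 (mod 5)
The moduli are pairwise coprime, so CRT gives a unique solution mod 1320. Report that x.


Product of moduli M = 8 · 11 · 3 · 5 = 1320.
Merge one congruence at a time:
  Start: x ≡ 5 (mod 8).
  Combine with x ≡ 7 (mod 11); new modulus lcm = 88.
    Write x = 5 + 8·t and substitute into x ≡ 7 (mod 11): 8·t ≡ 7 − 5 = 2 (mod 11).
    The inverse of 8 mod 11 is 7 (since 8·7 = 56 = 5·11 + 1), so t ≡ 7·2 = 14 ≡ 3 (mod 11).
    Then x = 5 + 8·3 = 29, valid modulo lcm(8, 11) = 88: x ≡ 29 (mod 88).
  Combine with x ≡ 0 (mod 3); new modulus lcm = 264.
    Write x = 29 + 88·t and substitute into x ≡ 0 (mod 3): 88·t ≡ 0 − 29 = -29 (mod 3).
    Reduce coefficients mod 3: 1·t ≡ 1 (mod 3).
    So t ≡ 1 (mod 3).
    Then x = 29 + 88·1 = 117, valid modulo lcm(88, 3) = 264: x ≡ 117 (mod 264).
  Combine with x ≡ 2 (mod 5); new modulus lcm = 1320.
    Write x = 117 + 264·t and substitute into x ≡ 2 (mod 5): 264·t ≡ 2 − 117 = -115 (mod 5).
    Reduce coefficients mod 5: 4·t ≡ 0 (mod 5).
    The inverse of 4 mod 5 is 4 (since 4·4 = 16 = 3·5 + 1), so t ≡ 4·0 = 0 ≡ 0 (mod 5).
    Then x = 117 + 264·0 = 117, valid modulo lcm(264, 5) = 1320: x ≡ 117 (mod 1320).
Verify against each original: 117 mod 8 = 5, 117 mod 11 = 7, 117 mod 3 = 0, 117 mod 5 = 2.

x ≡ 117 (mod 1320).


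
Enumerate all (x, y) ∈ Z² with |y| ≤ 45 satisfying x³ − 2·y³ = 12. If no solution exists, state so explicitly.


The equation is x³ - 2y³ = 12. For fixed y, x³ = 2·y³ + 12, so a solution requires the RHS to be a perfect cube.
Strategy: iterate y from -45 to 45, compute RHS = 2·y³ + 12, and check whether it is a (positive or negative) perfect cube.
Check small values of y:
  y = 0: RHS = 12 is not a perfect cube.
  y = 1: RHS = 14 is not a perfect cube.
  y = -1: RHS = 10 is not a perfect cube.
  y = 2: RHS = 28 is not a perfect cube.
  y = -2: RHS = -4 is not a perfect cube.
  y = 3: RHS = 66 is not a perfect cube.
  y = -3: RHS = -42 is not a perfect cube.
Continuing the search up to |y| = 45 finds no solutions either.
No (x, y) in the scanned range satisfies the equation.

No integer solutions with |y| ≤ 45.


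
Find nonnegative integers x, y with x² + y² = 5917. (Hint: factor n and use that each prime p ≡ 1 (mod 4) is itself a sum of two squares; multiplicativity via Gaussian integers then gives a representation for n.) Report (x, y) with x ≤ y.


Step 1: Factor n = 5917 = 61 · 97.
Step 2: Check the mod-4 condition on each prime factor: 61 ≡ 1 (mod 4), exponent 1; 97 ≡ 1 (mod 4), exponent 1.
All primes ≡ 3 (mod 4) appear to even exponent (or don't appear), so by the two-squares theorem n IS expressible as a sum of two squares.
Step 3: Build a representation. Here n = 61 · 97 is a product of primes ≡ 1 (mod 4). Each prime p ≡ 1 (mod 4) is itself a sum of two squares; find a² by testing p − a² for a perfect square:
  61: 61 − 1² = 60, 61 − 2² = 57, 61 − 3² = 52, 61 − 4² = 45, 61 − 5² = 36 = 6² ⇒ 61 = 5² + 6².
  97: 97 − 1² = 96, 97 − 2² = 93, 97 − 3² = 88, 97 − 4² = 81 = 9² ⇒ 97 = 4² + 9².
  Combine using the Brahmagupta–Fibonacci identity (a² + b²)(c² + d²) = (ac − bd)² + (ad + bc)² = (ac + bd)² + (ad − bc)²:
  61 · 97 = 5917: from (5² + 6²)(4² + 9²), take (5·4 − 6·9, 5·9 + 6·4) = (20 − 54, 45 + 24) = (-34, 69); dropping signs (only squares matter) gives (34, 69); check 34² + 69² = 1156 + 4761 = 5917 ✓.
Step 4: Order so x ≤ y and verify: 34² + 69² = 1156 + 4761 = 5917 = n. ✓

n = 5917 = 34² + 69² (one valid representation with x ≤ y).


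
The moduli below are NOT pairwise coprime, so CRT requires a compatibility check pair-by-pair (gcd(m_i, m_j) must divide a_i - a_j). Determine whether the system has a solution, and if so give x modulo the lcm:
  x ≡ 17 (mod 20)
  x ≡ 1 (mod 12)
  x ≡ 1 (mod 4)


Moduli 20, 12, 4 are not pairwise coprime, so CRT works modulo lcm(m_i) when all pairwise compatibility conditions hold.
Pairwise compatibility: gcd(m_i, m_j) must divide a_i - a_j for every pair.
Merge one congruence at a time:
  Start: x ≡ 17 (mod 20).
  Combine with x ≡ 1 (mod 12): gcd(20, 12) = 4; 1 - 17 = -16, which IS divisible by 4, so compatible.
    Write x = 17 + 20·t and substitute into x ≡ 1 (mod 12): 20·t ≡ 1 − 17 = -16 (mod 12).
    Divide the congruence (and modulus) by g = 4: 5·t ≡ -4 (mod 3).
    Reduce coefficients mod 3: 2·t ≡ 2 (mod 3).
    The inverse of 2 mod 3 is 2 (since 2·2 = 4 = 1·3 + 1), so t ≡ 2·2 = 4 ≡ 1 (mod 3).
    Then x = 17 + 20·1 = 37, valid modulo lcm(20, 12) = 60: x ≡ 37 (mod 60).
  Combine with x ≡ 1 (mod 4): gcd(60, 4) = 4; 1 - 37 = -36, which IS divisible by 4, so compatible.
    Write x = 37 + 60·t and substitute into x ≡ 1 (mod 4): 60·t ≡ 1 − 37 = -36 (mod 4).
    Divide the congruence (and modulus) by g = 4: 15·t ≡ -9 (mod 1).
    Modulo 1 every t works; take t = 0.
    Then x = 37 + 60·0 = 37, valid modulo lcm(60, 4) = 60: x ≡ 37 (mod 60).
Verify: 37 mod 20 = 17, 37 mod 12 = 1, 37 mod 4 = 1.

x ≡ 37 (mod 60).


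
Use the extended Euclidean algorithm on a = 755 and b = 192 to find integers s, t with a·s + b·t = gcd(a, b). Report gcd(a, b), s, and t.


Euclidean algorithm on (755, 192) — divide until remainder is 0:
  755 = 3 · 192 + 179
  192 = 1 · 179 + 13
  179 = 13 · 13 + 10
  13 = 1 · 10 + 3
  10 = 3 · 3 + 1
  3 = 3 · 1 + 0
gcd(755, 192) = 1.
Track Bezout coefficients alongside the remainders: start with r₀ = 755 = a·1 + b·0 (s = 1, t = 0) and r₁ = 192 = a·0 + b·1 (s = 0, t = 1); each new remainder r_{k+1} = r_{k-1} − q_k·r_k inherits s_{k+1} = s_{k-1} − q_k·s_k, t_{k+1} = t_{k-1} − q_k·t_k, so r_k = a·s_k + b·t_k at every step:
  q = 3: r = 179, s = 1 − 3·0 = 1, t = 0 − 3·1 = -3  (check: 755·1 + 192·(-3) = 179)
  q = 1: r = 13, s = 0 − 1·1 = -1, t = 1 − 1·(-3) = 4  (check: 755·(-1) + 192·4 = 13)
  q = 13: r = 10, s = 1 − 13·(-1) = 14, t = -3 − 13·4 = -55  (check: 755·14 + 192·(-55) = 10)
  q = 1: r = 3, s = -1 − 1·14 = -15, t = 4 − 1·(-55) = 59  (check: 755·(-15) + 192·59 = 3)
  q = 3: r = 1, s = 14 − 3·(-15) = 59, t = -55 − 3·59 = -232  (check: 755·59 + 192·(-232) = 1)
The row with r = 1 (the gcd) gives the Bezout coefficients s = 59, t = -232.
Result: 755 · (59) + 192 · (-232) = 1.

gcd(755, 192) = 1; s = 59, t = -232 (check: 755·59 + 192·(-232) = 1).


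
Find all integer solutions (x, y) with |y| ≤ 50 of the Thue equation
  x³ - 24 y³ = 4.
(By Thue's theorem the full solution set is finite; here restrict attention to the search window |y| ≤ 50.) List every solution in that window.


The equation is x³ - 24y³ = 4. For fixed y, x³ = 24·y³ + 4, so a solution requires the RHS to be a perfect cube.
Strategy: iterate y from -50 to 50, compute RHS = 24·y³ + 4, and check whether it is a (positive or negative) perfect cube.
Check small values of y:
  y = 0: RHS = 4 is not a perfect cube.
  y = 1: RHS = 28 is not a perfect cube.
  y = -1: RHS = -20 is not a perfect cube.
  y = 2: RHS = 196 is not a perfect cube.
  y = -2: RHS = -188 is not a perfect cube.
  y = 3: RHS = 652 is not a perfect cube.
  y = -3: RHS = -644 is not a perfect cube.
Continuing the search up to |y| = 50 finds no solutions either.
No (x, y) in the scanned range satisfies the equation.

No integer solutions with |y| ≤ 50.


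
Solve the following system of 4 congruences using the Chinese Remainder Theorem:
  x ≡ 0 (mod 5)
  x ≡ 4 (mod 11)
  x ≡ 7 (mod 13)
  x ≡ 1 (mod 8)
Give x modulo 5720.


Product of moduli M = 5 · 11 · 13 · 8 = 5720.
Merge one congruence at a time:
  Start: x ≡ 0 (mod 5).
  Combine with x ≡ 4 (mod 11); new modulus lcm = 55.
    Write x = 0 + 5·t and substitute into x ≡ 4 (mod 11): 5·t ≡ 4 − 0 = 4 (mod 11).
    The inverse of 5 mod 11 is 9 (since 5·9 = 45 = 4·11 + 1), so t ≡ 9·4 = 36 ≡ 3 (mod 11).
    Then x = 0 + 5·3 = 15, valid modulo lcm(5, 11) = 55: x ≡ 15 (mod 55).
  Combine with x ≡ 7 (mod 13); new modulus lcm = 715.
    Write x = 15 + 55·t and substitute into x ≡ 7 (mod 13): 55·t ≡ 7 − 15 = -8 (mod 13).
    Reduce coefficients mod 13: 3·t ≡ 5 (mod 13).
    The inverse of 3 mod 13 is 9 (since 3·9 = 27 = 2·13 + 1), so t ≡ 9·5 = 45 ≡ 6 (mod 13).
    Then x = 15 + 55·6 = 345, valid modulo lcm(55, 13) = 715: x ≡ 345 (mod 715).
  Combine with x ≡ 1 (mod 8); new modulus lcm = 5720.
    Write x = 345 + 715·t and substitute into x ≡ 1 (mod 8): 715·t ≡ 1 − 345 = -344 (mod 8).
    Reduce coefficients mod 8: 3·t ≡ 0 (mod 8).
    The inverse of 3 mod 8 is 3 (since 3·3 = 9 = 1·8 + 1), so t ≡ 3·0 = 0 ≡ 0 (mod 8).
    Then x = 345 + 715·0 = 345, valid modulo lcm(715, 8) = 5720: x ≡ 345 (mod 5720).
Verify against each original: 345 mod 5 = 0, 345 mod 11 = 4, 345 mod 13 = 7, 345 mod 8 = 1.

x ≡ 345 (mod 5720).


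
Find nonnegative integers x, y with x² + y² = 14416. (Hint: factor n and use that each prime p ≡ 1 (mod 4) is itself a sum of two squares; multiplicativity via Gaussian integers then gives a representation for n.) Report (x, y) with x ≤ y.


Step 1: Factor n = 14416 = 2^4 · 17 · 53.
Step 2: Check the mod-4 condition on each prime factor: 2 = 2 (special); 17 ≡ 1 (mod 4), exponent 1; 53 ≡ 1 (mod 4), exponent 1.
All primes ≡ 3 (mod 4) appear to even exponent (or don't appear), so by the two-squares theorem n IS expressible as a sum of two squares.
Step 3: Build a representation. Group n = k² · m with k = 4 and m = 17 · 53 = 901 (a product of primes ≡ 1 (mod 4)); a representation of m scales to one of n via (k·x)² + (k·y)² = k²(x² + y²). Each prime p ≡ 1 (mod 4) is itself a sum of two squares; find a² by testing p − a² for a perfect square:
  17: 17 − 1² = 16 = 4² ⇒ 17 = 1² + 4².
  53: 53 − 1² = 52, 53 − 2² = 49 = 7² ⇒ 53 = 2² + 7².
  Combine using the Brahmagupta–Fibonacci identity (a² + b²)(c² + d²) = (ac − bd)² + (ad + bc)² = (ac + bd)² + (ad − bc)²:
  17 · 53 = 901: from (1² + 4²)(2² + 7²), take (1·2 − 4·7, 1·7 + 4·2) = (2 − 28, 7 + 8) = (-26, 15); dropping signs (only squares matter) gives (26, 15); check 26² + 15² = 676 + 225 = 901 ✓.
  Scale by k = 4: (4·26, 4·15) = (104, 60).
Step 4: Order so x ≤ y and verify: 60² + 104² = 3600 + 10816 = 14416 = n. ✓

n = 14416 = 60² + 104² (one valid representation with x ≤ y).


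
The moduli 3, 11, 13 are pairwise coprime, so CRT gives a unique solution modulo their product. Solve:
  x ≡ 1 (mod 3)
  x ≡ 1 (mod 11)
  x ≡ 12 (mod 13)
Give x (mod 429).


Moduli 3, 11, 13 are pairwise coprime; by CRT there is a unique solution modulo M = 3 · 11 · 13 = 429.
Solve pairwise, accumulating the modulus:
  Start with x ≡ 1 (mod 3).
  Combine with x ≡ 1 (mod 11): since gcd(3, 11) = 1, we get a unique residue mod 33.
    Write x = 1 + 3·t and substitute into x ≡ 1 (mod 11): 3·t ≡ 1 − 1 = 0 (mod 11).
    The inverse of 3 mod 11 is 4 (since 3·4 = 12 = 1·11 + 1), so t ≡ 4·0 = 0 ≡ 0 (mod 11).
    Then x = 1 + 3·0 = 1, valid modulo lcm(3, 11) = 33: x ≡ 1 (mod 33).
  Combine with x ≡ 12 (mod 13): since gcd(33, 13) = 1, we get a unique residue mod 429.
    Write x = 1 + 33·t and substitute into x ≡ 12 (mod 13): 33·t ≡ 12 − 1 = 11 (mod 13).
    Reduce coefficients mod 13: 7·t ≡ 11 (mod 13).
    The inverse of 7 mod 13 is 2 (since 7·2 = 14 = 1·13 + 1), so t ≡ 2·11 = 22 ≡ 9 (mod 13).
    Then x = 1 + 33·9 = 298, valid modulo lcm(33, 13) = 429: x ≡ 298 (mod 429).
Verify: 298 mod 3 = 1 ✓, 298 mod 11 = 1 ✓, 298 mod 13 = 12 ✓.

x ≡ 298 (mod 429).


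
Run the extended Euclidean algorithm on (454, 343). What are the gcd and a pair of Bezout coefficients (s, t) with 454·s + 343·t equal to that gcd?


Euclidean algorithm on (454, 343) — divide until remainder is 0:
  454 = 1 · 343 + 111
  343 = 3 · 111 + 10
  111 = 11 · 10 + 1
  10 = 10 · 1 + 0
gcd(454, 343) = 1.
Track Bezout coefficients alongside the remainders: start with r₀ = 454 = a·1 + b·0 (s = 1, t = 0) and r₁ = 343 = a·0 + b·1 (s = 0, t = 1); each new remainder r_{k+1} = r_{k-1} − q_k·r_k inherits s_{k+1} = s_{k-1} − q_k·s_k, t_{k+1} = t_{k-1} − q_k·t_k, so r_k = a·s_k + b·t_k at every step:
  q = 1: r = 111, s = 1 − 1·0 = 1, t = 0 − 1·1 = -1  (check: 454·1 + 343·(-1) = 111)
  q = 3: r = 10, s = 0 − 3·1 = -3, t = 1 − 3·(-1) = 4  (check: 454·(-3) + 343·4 = 10)
  q = 11: r = 1, s = 1 − 11·(-3) = 34, t = -1 − 11·4 = -45  (check: 454·34 + 343·(-45) = 1)
The row with r = 1 (the gcd) gives the Bezout coefficients s = 34, t = -45.
Result: 454 · (34) + 343 · (-45) = 1.

gcd(454, 343) = 1; s = 34, t = -45 (check: 454·34 + 343·(-45) = 1).


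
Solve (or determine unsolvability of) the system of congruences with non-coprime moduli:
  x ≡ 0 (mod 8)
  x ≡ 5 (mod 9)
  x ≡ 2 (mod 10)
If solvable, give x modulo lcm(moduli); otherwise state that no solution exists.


Moduli 8, 9, 10 are not pairwise coprime, so CRT works modulo lcm(m_i) when all pairwise compatibility conditions hold.
Pairwise compatibility: gcd(m_i, m_j) must divide a_i - a_j for every pair.
Merge one congruence at a time:
  Start: x ≡ 0 (mod 8).
  Combine with x ≡ 5 (mod 9): gcd(8, 9) = 1; 5 - 0 = 5, which IS divisible by 1, so compatible.
    Write x = 0 + 8·t and substitute into x ≡ 5 (mod 9): 8·t ≡ 5 − 0 = 5 (mod 9).
    The inverse of 8 mod 9 is 8 (since 8·8 = 64 = 7·9 + 1), so t ≡ 8·5 = 40 ≡ 4 (mod 9).
    Then x = 0 + 8·4 = 32, valid modulo lcm(8, 9) = 72: x ≡ 32 (mod 72).
  Combine with x ≡ 2 (mod 10): gcd(72, 10) = 2; 2 - 32 = -30, which IS divisible by 2, so compatible.
    Write x = 32 + 72·t and substitute into x ≡ 2 (mod 10): 72·t ≡ 2 − 32 = -30 (mod 10).
    Divide the congruence (and modulus) by g = 2: 36·t ≡ -15 (mod 5).
    Reduce coefficients mod 5: 1·t ≡ 0 (mod 5).
    So t ≡ 0 (mod 5).
    Then x = 32 + 72·0 = 32, valid modulo lcm(72, 10) = 360: x ≡ 32 (mod 360).
Verify: 32 mod 8 = 0, 32 mod 9 = 5, 32 mod 10 = 2.

x ≡ 32 (mod 360).


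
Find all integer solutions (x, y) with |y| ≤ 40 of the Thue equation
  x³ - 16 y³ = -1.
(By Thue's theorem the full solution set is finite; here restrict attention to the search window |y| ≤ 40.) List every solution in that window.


The equation is x³ - 16y³ = -1. For fixed y, x³ = 16·y³ − 1, so a solution requires the RHS to be a perfect cube.
Strategy: iterate y from -40 to 40, compute RHS = 16·y³ − 1, and check whether it is a (positive or negative) perfect cube.
Check small values of y:
  y = 0: RHS = -1 = (-1)³ ⇒ x = -1 works.
  y = 1: RHS = 15 is not a perfect cube.
  y = -1: RHS = -17 is not a perfect cube.
  y = 2: RHS = 127 is not a perfect cube.
  y = -2: RHS = -129 is not a perfect cube.
  y = 3: RHS = 431 is not a perfect cube.
  y = -3: RHS = -433 is not a perfect cube.
Continuing the search up to |y| = 40 finds no further solutions beyond those listed.
Collected solutions: (-1, 0).

Solutions (with |y| ≤ 40): (-1, 0).


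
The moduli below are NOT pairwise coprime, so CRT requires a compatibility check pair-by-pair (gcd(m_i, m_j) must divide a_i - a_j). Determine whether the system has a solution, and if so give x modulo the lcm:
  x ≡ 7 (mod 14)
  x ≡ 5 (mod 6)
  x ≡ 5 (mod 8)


Moduli 14, 6, 8 are not pairwise coprime, so CRT works modulo lcm(m_i) when all pairwise compatibility conditions hold.
Pairwise compatibility: gcd(m_i, m_j) must divide a_i - a_j for every pair.
Merge one congruence at a time:
  Start: x ≡ 7 (mod 14).
  Combine with x ≡ 5 (mod 6): gcd(14, 6) = 2; 5 - 7 = -2, which IS divisible by 2, so compatible.
    Write x = 7 + 14·t and substitute into x ≡ 5 (mod 6): 14·t ≡ 5 − 7 = -2 (mod 6).
    Divide the congruence (and modulus) by g = 2: 7·t ≡ -1 (mod 3).
    Reduce coefficients mod 3: 1·t ≡ 2 (mod 3).
    So t ≡ 2 (mod 3).
    Then x = 7 + 14·2 = 35, valid modulo lcm(14, 6) = 42: x ≡ 35 (mod 42).
  Combine with x ≡ 5 (mod 8): gcd(42, 8) = 2; 5 - 35 = -30, which IS divisible by 2, so compatible.
    Write x = 35 + 42·t and substitute into x ≡ 5 (mod 8): 42·t ≡ 5 − 35 = -30 (mod 8).
    Divide the congruence (and modulus) by g = 2: 21·t ≡ -15 (mod 4).
    Reduce coefficients mod 4: 1·t ≡ 1 (mod 4).
    So t ≡ 1 (mod 4).
    Then x = 35 + 42·1 = 77, valid modulo lcm(42, 8) = 168: x ≡ 77 (mod 168).
Verify: 77 mod 14 = 7, 77 mod 6 = 5, 77 mod 8 = 5.

x ≡ 77 (mod 168).


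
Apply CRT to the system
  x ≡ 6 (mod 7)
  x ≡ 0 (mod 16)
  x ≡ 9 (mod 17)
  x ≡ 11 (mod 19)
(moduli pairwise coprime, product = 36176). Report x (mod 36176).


Product of moduli M = 7 · 16 · 17 · 19 = 36176.
Merge one congruence at a time:
  Start: x ≡ 6 (mod 7).
  Combine with x ≡ 0 (mod 16); new modulus lcm = 112.
    Write x = 6 + 7·t and substitute into x ≡ 0 (mod 16): 7·t ≡ 0 − 6 = -6 (mod 16).
    Reduce coefficients mod 16: 7·t ≡ 10 (mod 16).
    The inverse of 7 mod 16 is 7 (since 7·7 = 49 = 3·16 + 1), so t ≡ 7·10 = 70 ≡ 6 (mod 16).
    Then x = 6 + 7·6 = 48, valid modulo lcm(7, 16) = 112: x ≡ 48 (mod 112).
  Combine with x ≡ 9 (mod 17); new modulus lcm = 1904.
    Write x = 48 + 112·t and substitute into x ≡ 9 (mod 17): 112·t ≡ 9 − 48 = -39 (mod 17).
    Reduce coefficients mod 17: 10·t ≡ 12 (mod 17).
    The inverse of 10 mod 17 is 12 (since 10·12 = 120 = 7·17 + 1), so t ≡ 12·12 = 144 ≡ 8 (mod 17).
    Then x = 48 + 112·8 = 944, valid modulo lcm(112, 17) = 1904: x ≡ 944 (mod 1904).
  Combine with x ≡ 11 (mod 19); new modulus lcm = 36176.
    Write x = 944 + 1904·t and substitute into x ≡ 11 (mod 19): 1904·t ≡ 11 − 944 = -933 (mod 19).
    Reduce coefficients mod 19: 4·t ≡ 17 (mod 19).
    The inverse of 4 mod 19 is 5 (since 4·5 = 20 = 1·19 + 1), so t ≡ 5·17 = 85 ≡ 9 (mod 19).
    Then x = 944 + 1904·9 = 18080, valid modulo lcm(1904, 19) = 36176: x ≡ 18080 (mod 36176).
Verify against each original: 18080 mod 7 = 6, 18080 mod 16 = 0, 18080 mod 17 = 9, 18080 mod 19 = 11.

x ≡ 18080 (mod 36176).


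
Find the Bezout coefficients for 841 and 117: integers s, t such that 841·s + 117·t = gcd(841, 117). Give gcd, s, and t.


Euclidean algorithm on (841, 117) — divide until remainder is 0:
  841 = 7 · 117 + 22
  117 = 5 · 22 + 7
  22 = 3 · 7 + 1
  7 = 7 · 1 + 0
gcd(841, 117) = 1.
Track Bezout coefficients alongside the remainders: start with r₀ = 841 = a·1 + b·0 (s = 1, t = 0) and r₁ = 117 = a·0 + b·1 (s = 0, t = 1); each new remainder r_{k+1} = r_{k-1} − q_k·r_k inherits s_{k+1} = s_{k-1} − q_k·s_k, t_{k+1} = t_{k-1} − q_k·t_k, so r_k = a·s_k + b·t_k at every step:
  q = 7: r = 22, s = 1 − 7·0 = 1, t = 0 − 7·1 = -7  (check: 841·1 + 117·(-7) = 22)
  q = 5: r = 7, s = 0 − 5·1 = -5, t = 1 − 5·(-7) = 36  (check: 841·(-5) + 117·36 = 7)
  q = 3: r = 1, s = 1 − 3·(-5) = 16, t = -7 − 3·36 = -115  (check: 841·16 + 117·(-115) = 1)
The row with r = 1 (the gcd) gives the Bezout coefficients s = 16, t = -115.
Result: 841 · (16) + 117 · (-115) = 1.

gcd(841, 117) = 1; s = 16, t = -115 (check: 841·16 + 117·(-115) = 1).


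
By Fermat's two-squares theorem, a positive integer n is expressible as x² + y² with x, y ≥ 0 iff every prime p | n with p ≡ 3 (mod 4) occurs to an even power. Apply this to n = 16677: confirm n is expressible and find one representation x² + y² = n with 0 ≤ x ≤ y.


Step 1: Factor n = 16677 = 3^2 · 17 · 109.
Step 2: Check the mod-4 condition on each prime factor: 3 ≡ 3 (mod 4), exponent 2 (must be even); 17 ≡ 1 (mod 4), exponent 1; 109 ≡ 1 (mod 4), exponent 1.
All primes ≡ 3 (mod 4) appear to even exponent (or don't appear), so by the two-squares theorem n IS expressible as a sum of two squares.
Step 3: Build a representation. Group n = k² · m with k = 3 and m = 17 · 109 = 1853 (a product of primes ≡ 1 (mod 4)); a representation of m scales to one of n via (k·x)² + (k·y)² = k²(x² + y²). Each prime p ≡ 1 (mod 4) is itself a sum of two squares; find a² by testing p − a² for a perfect square:
  17: 17 − 1² = 16 = 4² ⇒ 17 = 1² + 4².
  109: 109 − 1² = 108, 109 − 2² = 105, 109 − 3² = 100 = 10² ⇒ 109 = 3² + 10².
  Combine using the Brahmagupta–Fibonacci identity (a² + b²)(c² + d²) = (ac − bd)² + (ad + bc)² = (ac + bd)² + (ad − bc)²:
  17 · 109 = 1853: from (1² + 4²)(3² + 10²), take (1·3 − 4·10, 1·10 + 4·3) = (3 − 40, 10 + 12) = (-37, 22); dropping signs (only squares matter) gives (37, 22); check 37² + 22² = 1369 + 484 = 1853 ✓.
  Scale by k = 3: (3·37, 3·22) = (111, 66).
Step 4: Order so x ≤ y and verify: 66² + 111² = 4356 + 12321 = 16677 = n. ✓

n = 16677 = 66² + 111² (one valid representation with x ≤ y).
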